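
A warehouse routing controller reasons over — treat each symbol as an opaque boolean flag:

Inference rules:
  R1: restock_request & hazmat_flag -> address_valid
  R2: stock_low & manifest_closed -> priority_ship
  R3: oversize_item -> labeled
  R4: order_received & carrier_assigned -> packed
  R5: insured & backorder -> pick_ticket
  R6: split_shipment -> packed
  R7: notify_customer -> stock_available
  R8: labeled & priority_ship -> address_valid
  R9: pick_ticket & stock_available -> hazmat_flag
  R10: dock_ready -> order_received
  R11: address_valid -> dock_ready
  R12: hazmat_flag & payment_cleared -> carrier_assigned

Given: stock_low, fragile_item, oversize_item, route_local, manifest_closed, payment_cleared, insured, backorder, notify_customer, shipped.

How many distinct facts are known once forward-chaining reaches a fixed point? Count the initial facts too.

20

Round 1 fires R2, R3, R5, R7, giving priority_ship, labeled, pick_ticket, stock_available.
Round 2 fires R8, R9, giving address_valid, hazmat_flag.
Round 3 fires R11, R12, giving dock_ready, carrier_assigned.
Round 4 fires R10, giving order_received.
Round 5 fires R4, giving packed.
Closure: {address_valid, backorder, carrier_assigned, dock_ready, fragile_item, hazmat_flag, insured, labeled, manifest_closed, notify_customer, order_received, oversize_item, packed, payment_cleared, pick_ticket, priority_ship, route_local, shipped, stock_available, stock_low} — 20 facts.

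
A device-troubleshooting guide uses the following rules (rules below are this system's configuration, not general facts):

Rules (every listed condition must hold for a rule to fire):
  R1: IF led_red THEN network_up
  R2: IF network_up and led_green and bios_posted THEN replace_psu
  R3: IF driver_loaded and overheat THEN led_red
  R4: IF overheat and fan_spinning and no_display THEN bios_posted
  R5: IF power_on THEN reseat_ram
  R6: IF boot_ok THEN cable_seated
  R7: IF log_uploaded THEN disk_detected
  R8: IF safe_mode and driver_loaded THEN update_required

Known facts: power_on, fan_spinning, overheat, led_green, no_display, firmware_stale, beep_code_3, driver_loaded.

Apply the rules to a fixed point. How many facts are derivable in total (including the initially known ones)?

[1] R3 [IF driver_loaded and overheat THEN led_red]; R4 [IF overheat and fan_spinning and no_display THEN bios_posted]; R5 [IF power_on THEN reseat_ram]. ⇒ new: led_red, bios_posted, reseat_ram.
[2] R1 [IF led_red THEN network_up]. ⇒ new: network_up.
[3] R2 [IF network_up and led_green and bios_posted THEN replace_psu]. ⇒ new: replace_psu.
Closure: {beep_code_3, bios_posted, driver_loaded, fan_spinning, firmware_stale, led_green, led_red, network_up, no_display, overheat, power_on, replace_psu, reseat_ram} — 13 facts.

13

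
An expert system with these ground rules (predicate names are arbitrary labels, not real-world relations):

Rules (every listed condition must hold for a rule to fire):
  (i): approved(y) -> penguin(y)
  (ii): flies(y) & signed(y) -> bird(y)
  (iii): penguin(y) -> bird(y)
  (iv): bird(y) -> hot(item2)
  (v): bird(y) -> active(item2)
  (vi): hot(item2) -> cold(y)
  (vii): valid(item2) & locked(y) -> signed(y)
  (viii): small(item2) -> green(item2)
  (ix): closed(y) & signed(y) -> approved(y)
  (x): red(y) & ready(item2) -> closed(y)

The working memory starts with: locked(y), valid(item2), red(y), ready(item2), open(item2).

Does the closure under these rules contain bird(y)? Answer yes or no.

[1] (vii) [valid(item2) & locked(y) -> signed(y)]; (x) [red(y) & ready(item2) -> closed(y)]. ⇒ new: signed(y), closed(y).
[2] (ix) [closed(y) & signed(y) -> approved(y)]. ⇒ new: approved(y).
[3] (i) [approved(y) -> penguin(y)]. ⇒ new: penguin(y).
[4] (iii) [penguin(y) -> bird(y)]. ⇒ new: bird(y).
[5] (iv) [bird(y) -> hot(item2)]; (v) [bird(y) -> active(item2)]. ⇒ new: hot(item2), active(item2).
[6] (vi) [hot(item2) -> cold(y)]. ⇒ new: cold(y).
bird(y) appears in round 4, so it is derivable.

yes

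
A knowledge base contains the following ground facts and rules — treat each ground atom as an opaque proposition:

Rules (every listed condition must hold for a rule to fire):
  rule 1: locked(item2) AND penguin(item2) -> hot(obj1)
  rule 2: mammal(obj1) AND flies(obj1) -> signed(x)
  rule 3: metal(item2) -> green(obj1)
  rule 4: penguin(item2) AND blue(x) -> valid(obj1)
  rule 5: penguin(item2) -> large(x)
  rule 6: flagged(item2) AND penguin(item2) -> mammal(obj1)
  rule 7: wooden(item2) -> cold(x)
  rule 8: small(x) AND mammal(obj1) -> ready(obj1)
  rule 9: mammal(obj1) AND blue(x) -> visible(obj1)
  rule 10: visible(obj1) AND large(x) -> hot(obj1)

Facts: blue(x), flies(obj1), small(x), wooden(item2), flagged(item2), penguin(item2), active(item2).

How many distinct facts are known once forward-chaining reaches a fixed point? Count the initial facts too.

15

Round 1 fires rule 4, rule 5, rule 6, rule 7, giving valid(obj1), large(x), mammal(obj1), cold(x).
Round 2 fires rule 2, rule 8, rule 9, giving signed(x), ready(obj1), visible(obj1).
Round 3 fires rule 10, giving hot(obj1).
Closure: {active(item2), blue(x), cold(x), flagged(item2), flies(obj1), hot(obj1), large(x), mammal(obj1), penguin(item2), ready(obj1), signed(x), small(x), valid(obj1), visible(obj1), wooden(item2)} — 15 facts.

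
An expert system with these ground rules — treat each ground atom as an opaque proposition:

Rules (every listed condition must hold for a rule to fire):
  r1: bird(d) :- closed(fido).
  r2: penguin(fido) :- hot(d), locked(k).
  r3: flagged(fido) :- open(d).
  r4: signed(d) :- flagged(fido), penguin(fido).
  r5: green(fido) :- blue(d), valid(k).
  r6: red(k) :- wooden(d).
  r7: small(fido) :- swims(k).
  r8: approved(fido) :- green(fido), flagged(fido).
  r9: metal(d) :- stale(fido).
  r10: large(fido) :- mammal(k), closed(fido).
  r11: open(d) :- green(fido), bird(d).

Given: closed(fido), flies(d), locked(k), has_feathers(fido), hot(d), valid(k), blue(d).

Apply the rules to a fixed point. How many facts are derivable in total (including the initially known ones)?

14

Round 1: r1 [bird(d) :- closed(fido).]; r2 [penguin(fido) :- hot(d), locked(k).]; r5 [green(fido) :- blue(d), valid(k).]. New: bird(d), penguin(fido), green(fido).
Round 2: r11 [open(d) :- green(fido), bird(d).]. New: open(d).
Round 3: r3 [flagged(fido) :- open(d).]. New: flagged(fido).
Round 4: r4 [signed(d) :- flagged(fido), penguin(fido).]; r8 [approved(fido) :- green(fido), flagged(fido).]. New: signed(d), approved(fido).
Closure: {approved(fido), bird(d), blue(d), closed(fido), flagged(fido), flies(d), green(fido), has_feathers(fido), hot(d), locked(k), open(d), penguin(fido), signed(d), valid(k)} — 14 facts.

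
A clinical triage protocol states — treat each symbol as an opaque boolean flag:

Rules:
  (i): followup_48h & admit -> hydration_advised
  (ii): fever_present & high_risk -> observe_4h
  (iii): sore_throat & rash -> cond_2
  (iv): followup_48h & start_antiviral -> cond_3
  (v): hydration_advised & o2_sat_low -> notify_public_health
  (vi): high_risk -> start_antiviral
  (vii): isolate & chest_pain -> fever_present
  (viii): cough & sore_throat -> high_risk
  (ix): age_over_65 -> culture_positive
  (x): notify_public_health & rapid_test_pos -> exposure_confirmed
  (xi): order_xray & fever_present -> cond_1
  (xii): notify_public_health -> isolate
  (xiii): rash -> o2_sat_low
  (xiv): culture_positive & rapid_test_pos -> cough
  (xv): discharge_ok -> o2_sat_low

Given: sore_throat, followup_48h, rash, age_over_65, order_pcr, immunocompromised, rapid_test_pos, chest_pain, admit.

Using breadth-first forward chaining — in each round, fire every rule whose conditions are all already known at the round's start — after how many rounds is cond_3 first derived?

[1] (i) [followup_48h & admit -> hydration_advised]; (iii) [sore_throat & rash -> cond_2]; (ix) [age_over_65 -> culture_positive]; (xiii) [rash -> o2_sat_low]. ⇒ new: hydration_advised, cond_2, culture_positive, o2_sat_low.
[2] (v) [hydration_advised & o2_sat_low -> notify_public_health]; (xiv) [culture_positive & rapid_test_pos -> cough]. ⇒ new: notify_public_health, cough.
[3] (viii) [cough & sore_throat -> high_risk]; (x) [notify_public_health & rapid_test_pos -> exposure_confirmed]; (xii) [notify_public_health -> isolate]. ⇒ new: high_risk, exposure_confirmed, isolate.
[4] (vi) [high_risk -> start_antiviral]; (vii) [isolate & chest_pain -> fever_present]. ⇒ new: start_antiviral, fever_present.
[5] (ii) [fever_present & high_risk -> observe_4h]; (iv) [followup_48h & start_antiviral -> cond_3]. ⇒ new: observe_4h, cond_3.
cond_3 first appears in round 5.

5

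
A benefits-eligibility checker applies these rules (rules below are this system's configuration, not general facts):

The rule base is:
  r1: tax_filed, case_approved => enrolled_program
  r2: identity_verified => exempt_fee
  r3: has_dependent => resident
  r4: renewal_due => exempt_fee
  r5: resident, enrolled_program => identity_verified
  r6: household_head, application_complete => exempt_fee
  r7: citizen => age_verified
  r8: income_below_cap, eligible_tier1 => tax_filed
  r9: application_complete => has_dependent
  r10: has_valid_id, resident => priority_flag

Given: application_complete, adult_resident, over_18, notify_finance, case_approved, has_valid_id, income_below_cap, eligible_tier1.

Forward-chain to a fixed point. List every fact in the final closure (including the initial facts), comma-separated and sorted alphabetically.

Round 1: r8 [income_below_cap, eligible_tier1 => tax_filed]; r9 [application_complete => has_dependent]. New: tax_filed, has_dependent.
Round 2: r1 [tax_filed, case_approved => enrolled_program]; r3 [has_dependent => resident]. New: enrolled_program, resident.
Round 3: r5 [resident, enrolled_program => identity_verified]; r10 [has_valid_id, resident => priority_flag]. New: identity_verified, priority_flag.
Round 4: r2 [identity_verified => exempt_fee]. New: exempt_fee.

adult_resident, application_complete, case_approved, eligible_tier1, enrolled_program, exempt_fee, has_dependent, has_valid_id, identity_verified, income_below_cap, notify_finance, over_18, priority_flag, resident, tax_filed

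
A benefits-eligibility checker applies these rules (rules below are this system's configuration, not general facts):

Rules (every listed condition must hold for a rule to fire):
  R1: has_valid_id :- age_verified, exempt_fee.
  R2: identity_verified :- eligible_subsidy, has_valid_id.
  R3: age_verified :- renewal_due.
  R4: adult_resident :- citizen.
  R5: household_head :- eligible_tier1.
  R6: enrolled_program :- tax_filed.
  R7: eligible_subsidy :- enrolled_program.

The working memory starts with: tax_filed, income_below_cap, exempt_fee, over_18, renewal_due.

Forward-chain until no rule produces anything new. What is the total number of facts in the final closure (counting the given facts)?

10

Round 1: R3 [age_verified :- renewal_due.]; R6 [enrolled_program :- tax_filed.]. Adds age_verified, enrolled_program.
Round 2: R1 [has_valid_id :- age_verified, exempt_fee.]; R7 [eligible_subsidy :- enrolled_program.]. Adds has_valid_id, eligible_subsidy.
Round 3: R2 [identity_verified :- eligible_subsidy, has_valid_id.]. Adds identity_verified.
Closure: {age_verified, eligible_subsidy, enrolled_program, exempt_fee, has_valid_id, identity_verified, income_below_cap, over_18, renewal_due, tax_filed} — 10 facts.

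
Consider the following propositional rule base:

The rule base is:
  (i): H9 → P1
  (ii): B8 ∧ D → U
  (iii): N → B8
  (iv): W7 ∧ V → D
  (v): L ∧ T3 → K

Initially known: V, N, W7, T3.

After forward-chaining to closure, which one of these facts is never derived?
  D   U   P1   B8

Round 1 — (iii), (iv), derive B8, D.
Round 2 — (ii), derive U.
Derived: B8 (round 1), U (round 2), D (round 1). P1 never appears in any round.

P1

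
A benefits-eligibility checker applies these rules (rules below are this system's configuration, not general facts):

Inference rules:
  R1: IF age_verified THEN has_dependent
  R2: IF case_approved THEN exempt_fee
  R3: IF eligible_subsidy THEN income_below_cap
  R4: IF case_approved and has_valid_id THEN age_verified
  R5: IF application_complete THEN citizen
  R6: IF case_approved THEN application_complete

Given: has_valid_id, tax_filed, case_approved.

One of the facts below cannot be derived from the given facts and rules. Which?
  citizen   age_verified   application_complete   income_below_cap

income_below_cap

Round 1: R2 [IF case_approved THEN exempt_fee]; R4 [IF case_approved and has_valid_id THEN age_verified]; R6 [IF case_approved THEN application_complete]. Adds exempt_fee, age_verified, application_complete.
Round 2: R1 [IF age_verified THEN has_dependent]; R5 [IF application_complete THEN citizen]. Adds has_dependent, citizen.
Derived: citizen (round 2), age_verified (round 1), application_complete (round 1). income_below_cap never appears in any round.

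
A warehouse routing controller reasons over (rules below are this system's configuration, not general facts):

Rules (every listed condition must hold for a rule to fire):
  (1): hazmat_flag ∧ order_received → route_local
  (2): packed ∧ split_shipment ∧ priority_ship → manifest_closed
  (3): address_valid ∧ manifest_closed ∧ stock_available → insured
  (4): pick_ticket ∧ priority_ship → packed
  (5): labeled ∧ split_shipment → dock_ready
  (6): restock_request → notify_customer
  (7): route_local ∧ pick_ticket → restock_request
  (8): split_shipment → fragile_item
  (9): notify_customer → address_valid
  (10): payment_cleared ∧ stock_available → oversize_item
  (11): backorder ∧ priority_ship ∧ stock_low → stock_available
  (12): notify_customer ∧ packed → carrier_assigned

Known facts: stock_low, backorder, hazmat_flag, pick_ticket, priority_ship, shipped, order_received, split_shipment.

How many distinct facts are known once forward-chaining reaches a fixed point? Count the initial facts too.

Round 1 — (1), (4), (8), (11), derive route_local, packed, fragile_item, stock_available.
Round 2 — (2), (7), derive manifest_closed, restock_request.
Round 3 — (6), derive notify_customer.
Round 4 — (9), (12), derive address_valid, carrier_assigned.
Round 5 — (3), derive insured.
Closure: {address_valid, backorder, carrier_assigned, fragile_item, hazmat_flag, insured, manifest_closed, notify_customer, order_received, packed, pick_ticket, priority_ship, restock_request, route_local, shipped, split_shipment, stock_available, stock_low} — 18 facts.

18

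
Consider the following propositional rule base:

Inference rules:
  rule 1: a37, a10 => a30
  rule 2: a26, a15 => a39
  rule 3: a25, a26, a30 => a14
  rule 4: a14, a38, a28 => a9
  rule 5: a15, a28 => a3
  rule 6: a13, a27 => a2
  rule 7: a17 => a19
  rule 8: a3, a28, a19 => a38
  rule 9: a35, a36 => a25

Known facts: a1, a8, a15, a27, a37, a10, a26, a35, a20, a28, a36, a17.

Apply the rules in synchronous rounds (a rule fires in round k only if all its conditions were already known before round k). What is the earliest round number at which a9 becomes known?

Round 1: rule 1 [a37, a10 => a30]; rule 2 [a26, a15 => a39]; rule 5 [a15, a28 => a3]; rule 7 [a17 => a19]; rule 9 [a35, a36 => a25]. New: a30, a39, a3, a19, a25.
Round 2: rule 3 [a25, a26, a30 => a14]; rule 8 [a3, a28, a19 => a38]. New: a14, a38.
Round 3: rule 4 [a14, a38, a28 => a9]. New: a9.
a9 first appears in round 3.

3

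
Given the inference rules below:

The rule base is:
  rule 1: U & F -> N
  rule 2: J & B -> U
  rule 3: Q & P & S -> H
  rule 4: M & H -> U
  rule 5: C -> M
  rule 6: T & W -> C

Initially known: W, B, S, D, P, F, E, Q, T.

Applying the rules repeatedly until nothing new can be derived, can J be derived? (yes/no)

no

Round 1: rule 3 [Q & P & S -> H]; rule 6 [T & W -> C]. New: H, C.
Round 2: rule 5 [C -> M]. New: M.
Round 3: rule 4 [M & H -> U]. New: U.
Round 4: rule 1 [U & F -> N]. New: N.
Fixed point reached. No rule has J as a consequent, and it is not given.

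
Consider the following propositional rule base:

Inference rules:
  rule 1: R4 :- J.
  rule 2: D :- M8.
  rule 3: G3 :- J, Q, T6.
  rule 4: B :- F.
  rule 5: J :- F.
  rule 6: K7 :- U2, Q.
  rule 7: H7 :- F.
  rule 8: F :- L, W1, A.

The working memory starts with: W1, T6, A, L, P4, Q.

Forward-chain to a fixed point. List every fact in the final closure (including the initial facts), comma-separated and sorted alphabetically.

Round 1 fires rule 8, giving F.
Round 2 fires rule 4, rule 5, rule 7, giving B, J, H7.
Round 3 fires rule 1, rule 3, giving R4, G3.

A, B, F, G3, H7, J, L, P4, Q, R4, T6, W1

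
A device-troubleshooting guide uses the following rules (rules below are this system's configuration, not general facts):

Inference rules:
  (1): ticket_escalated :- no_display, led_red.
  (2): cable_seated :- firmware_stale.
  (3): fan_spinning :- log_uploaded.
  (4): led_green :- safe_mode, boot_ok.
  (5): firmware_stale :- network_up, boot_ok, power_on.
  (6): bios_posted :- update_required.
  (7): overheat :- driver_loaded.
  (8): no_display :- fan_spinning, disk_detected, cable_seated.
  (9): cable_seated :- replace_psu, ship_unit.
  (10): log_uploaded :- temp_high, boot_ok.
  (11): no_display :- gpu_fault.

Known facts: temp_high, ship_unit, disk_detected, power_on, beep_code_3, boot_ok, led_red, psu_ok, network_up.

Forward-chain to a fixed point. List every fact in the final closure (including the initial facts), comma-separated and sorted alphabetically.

beep_code_3, boot_ok, cable_seated, disk_detected, fan_spinning, firmware_stale, led_red, log_uploaded, network_up, no_display, power_on, psu_ok, ship_unit, temp_high, ticket_escalated

Round 1 — (5), (10), derive firmware_stale, log_uploaded.
Round 2 — (2), (3), derive cable_seated, fan_spinning.
Round 3 — (8), derive no_display.
Round 4 — (1), derive ticket_escalated.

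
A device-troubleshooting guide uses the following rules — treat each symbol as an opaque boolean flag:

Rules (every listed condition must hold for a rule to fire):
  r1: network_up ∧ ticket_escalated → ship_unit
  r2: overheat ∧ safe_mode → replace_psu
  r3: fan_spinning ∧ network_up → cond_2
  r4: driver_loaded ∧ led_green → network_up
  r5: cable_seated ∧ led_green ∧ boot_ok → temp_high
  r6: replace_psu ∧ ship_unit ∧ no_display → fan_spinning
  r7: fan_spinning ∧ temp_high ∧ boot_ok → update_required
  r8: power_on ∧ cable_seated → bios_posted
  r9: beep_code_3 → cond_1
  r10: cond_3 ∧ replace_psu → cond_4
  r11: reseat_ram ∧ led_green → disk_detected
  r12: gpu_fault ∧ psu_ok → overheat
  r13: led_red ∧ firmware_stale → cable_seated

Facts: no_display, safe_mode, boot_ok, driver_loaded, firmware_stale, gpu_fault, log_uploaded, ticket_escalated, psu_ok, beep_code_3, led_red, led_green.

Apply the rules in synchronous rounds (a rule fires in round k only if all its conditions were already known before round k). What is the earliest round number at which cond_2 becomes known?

Round 1 fires r4, r9, r12, r13, giving network_up, cond_1, overheat, cable_seated.
Round 2 fires r1, r2, r5, giving ship_unit, replace_psu, temp_high.
Round 3 fires r6, giving fan_spinning.
Round 4 fires r3, r7, giving cond_2, update_required.
cond_2 first appears in round 4.

4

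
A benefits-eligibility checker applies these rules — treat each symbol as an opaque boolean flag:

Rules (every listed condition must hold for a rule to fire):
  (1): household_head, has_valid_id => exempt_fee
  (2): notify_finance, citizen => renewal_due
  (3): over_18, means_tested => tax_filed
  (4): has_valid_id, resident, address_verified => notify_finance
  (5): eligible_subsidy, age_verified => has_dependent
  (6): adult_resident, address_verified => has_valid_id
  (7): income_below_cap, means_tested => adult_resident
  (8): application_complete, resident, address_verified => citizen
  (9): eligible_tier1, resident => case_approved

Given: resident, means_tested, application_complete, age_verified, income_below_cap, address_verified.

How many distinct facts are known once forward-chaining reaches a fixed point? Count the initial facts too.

11

Round 1: (7) [income_below_cap, means_tested => adult_resident]; (8) [application_complete, resident, address_verified => citizen]. New: adult_resident, citizen.
Round 2: (6) [adult_resident, address_verified => has_valid_id]. New: has_valid_id.
Round 3: (4) [has_valid_id, resident, address_verified => notify_finance]. New: notify_finance.
Round 4: (2) [notify_finance, citizen => renewal_due]. New: renewal_due.
Closure: {address_verified, adult_resident, age_verified, application_complete, citizen, has_valid_id, income_below_cap, means_tested, notify_finance, renewal_due, resident} — 11 facts.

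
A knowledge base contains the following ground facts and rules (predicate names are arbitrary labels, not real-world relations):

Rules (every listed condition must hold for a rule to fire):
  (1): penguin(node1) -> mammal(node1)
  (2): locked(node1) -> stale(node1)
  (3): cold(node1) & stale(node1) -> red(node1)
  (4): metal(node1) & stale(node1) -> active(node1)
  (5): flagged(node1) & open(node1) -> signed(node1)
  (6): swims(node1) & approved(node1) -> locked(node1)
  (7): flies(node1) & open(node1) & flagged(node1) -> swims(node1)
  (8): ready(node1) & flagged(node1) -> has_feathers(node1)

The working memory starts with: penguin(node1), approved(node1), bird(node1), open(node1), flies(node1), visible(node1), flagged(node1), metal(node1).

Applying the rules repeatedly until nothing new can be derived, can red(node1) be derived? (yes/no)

Round 1: (1) [penguin(node1) -> mammal(node1)]; (5) [flagged(node1) & open(node1) -> signed(node1)]; (7) [flies(node1) & open(node1) & flagged(node1) -> swims(node1)]. New: mammal(node1), signed(node1), swims(node1).
Round 2: (6) [swims(node1) & approved(node1) -> locked(node1)]. New: locked(node1).
Round 3: (2) [locked(node1) -> stale(node1)]. New: stale(node1).
Round 4: (4) [metal(node1) & stale(node1) -> active(node1)]. New: active(node1).
Fixed point reached. red(node1) is concluded only by (3); (3) needs cold(node1) (never derived).

no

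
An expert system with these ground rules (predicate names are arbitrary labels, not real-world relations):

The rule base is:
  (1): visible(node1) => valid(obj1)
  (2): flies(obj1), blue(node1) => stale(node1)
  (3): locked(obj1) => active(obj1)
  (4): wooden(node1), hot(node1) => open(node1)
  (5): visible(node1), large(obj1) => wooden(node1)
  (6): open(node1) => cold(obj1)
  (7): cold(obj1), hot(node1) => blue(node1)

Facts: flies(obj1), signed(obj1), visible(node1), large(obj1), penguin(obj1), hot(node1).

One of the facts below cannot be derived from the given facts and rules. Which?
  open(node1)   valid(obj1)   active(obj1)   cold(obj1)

Round 1 — (1), (5), derive valid(obj1), wooden(node1).
Round 2 — (4), derive open(node1).
Round 3 — (6), derive cold(obj1).
Round 4 — (7), derive blue(node1).
Round 5 — (2), derive stale(node1).
Derived: cold(obj1) (round 3), valid(obj1) (round 1), open(node1) (round 2). active(obj1) never appears in any round.

active(obj1)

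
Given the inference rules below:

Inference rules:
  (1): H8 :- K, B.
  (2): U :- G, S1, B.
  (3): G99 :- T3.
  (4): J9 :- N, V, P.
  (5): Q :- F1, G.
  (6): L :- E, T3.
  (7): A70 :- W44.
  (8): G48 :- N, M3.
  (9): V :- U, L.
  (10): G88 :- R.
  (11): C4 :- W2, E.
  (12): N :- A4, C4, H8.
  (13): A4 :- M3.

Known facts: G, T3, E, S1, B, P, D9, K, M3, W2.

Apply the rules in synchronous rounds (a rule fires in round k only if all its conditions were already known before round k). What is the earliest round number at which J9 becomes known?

3

Round 1: (1) [H8 :- K, B.]; (2) [U :- G, S1, B.]; (3) [G99 :- T3.]; (6) [L :- E, T3.]; (11) [C4 :- W2, E.]; (13) [A4 :- M3.]. New: H8, U, G99, L, C4, A4.
Round 2: (9) [V :- U, L.]; (12) [N :- A4, C4, H8.]. New: V, N.
Round 3: (4) [J9 :- N, V, P.]; (8) [G48 :- N, M3.]. New: J9, G48.
J9 first appears in round 3.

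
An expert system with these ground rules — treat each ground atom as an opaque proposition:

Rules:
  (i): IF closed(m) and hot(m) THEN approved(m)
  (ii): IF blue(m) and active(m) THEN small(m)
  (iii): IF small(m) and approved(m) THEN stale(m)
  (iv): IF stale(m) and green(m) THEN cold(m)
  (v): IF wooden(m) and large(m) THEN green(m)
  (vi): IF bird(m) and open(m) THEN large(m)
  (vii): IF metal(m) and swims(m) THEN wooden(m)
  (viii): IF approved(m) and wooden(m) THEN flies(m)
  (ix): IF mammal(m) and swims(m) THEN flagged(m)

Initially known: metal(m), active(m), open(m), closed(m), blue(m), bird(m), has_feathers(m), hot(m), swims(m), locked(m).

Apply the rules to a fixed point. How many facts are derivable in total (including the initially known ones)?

Round 1: (i) [IF closed(m) and hot(m) THEN approved(m)]; (ii) [IF blue(m) and active(m) THEN small(m)]; (vi) [IF bird(m) and open(m) THEN large(m)]; (vii) [IF metal(m) and swims(m) THEN wooden(m)]. Adds approved(m), small(m), large(m), wooden(m).
Round 2: (iii) [IF small(m) and approved(m) THEN stale(m)]; (v) [IF wooden(m) and large(m) THEN green(m)]; (viii) [IF approved(m) and wooden(m) THEN flies(m)]. Adds stale(m), green(m), flies(m).
Round 3: (iv) [IF stale(m) and green(m) THEN cold(m)]. Adds cold(m).
Closure: {active(m), approved(m), bird(m), blue(m), closed(m), cold(m), flies(m), green(m), has_feathers(m), hot(m), large(m), locked(m), metal(m), open(m), small(m), stale(m), swims(m), wooden(m)} — 18 facts.

18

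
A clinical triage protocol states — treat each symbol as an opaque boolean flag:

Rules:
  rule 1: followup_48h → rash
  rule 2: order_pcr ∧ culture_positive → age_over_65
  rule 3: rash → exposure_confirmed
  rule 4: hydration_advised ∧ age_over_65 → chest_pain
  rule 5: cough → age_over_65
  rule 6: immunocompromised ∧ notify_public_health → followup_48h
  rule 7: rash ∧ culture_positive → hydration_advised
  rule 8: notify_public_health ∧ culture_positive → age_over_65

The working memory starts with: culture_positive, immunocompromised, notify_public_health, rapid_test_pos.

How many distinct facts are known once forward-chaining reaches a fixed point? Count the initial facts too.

10

Round 1 — rule 6, rule 8, derive followup_48h, age_over_65.
Round 2 — rule 1, derive rash.
Round 3 — rule 3, rule 7, derive exposure_confirmed, hydration_advised.
Round 4 — rule 4, derive chest_pain.
Closure: {age_over_65, chest_pain, culture_positive, exposure_confirmed, followup_48h, hydration_advised, immunocompromised, notify_public_health, rapid_test_pos, rash} — 10 facts.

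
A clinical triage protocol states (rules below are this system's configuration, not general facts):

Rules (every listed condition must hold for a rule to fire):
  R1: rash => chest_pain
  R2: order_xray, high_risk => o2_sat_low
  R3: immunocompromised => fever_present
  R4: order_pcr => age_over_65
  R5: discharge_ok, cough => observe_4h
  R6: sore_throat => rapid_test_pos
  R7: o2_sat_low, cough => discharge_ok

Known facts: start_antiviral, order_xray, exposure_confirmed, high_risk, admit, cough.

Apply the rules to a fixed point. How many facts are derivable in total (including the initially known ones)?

9

Round 1 — R2, derive o2_sat_low.
Round 2 — R7, derive discharge_ok.
Round 3 — R5, derive observe_4h.
Closure: {admit, cough, discharge_ok, exposure_confirmed, high_risk, o2_sat_low, observe_4h, order_xray, start_antiviral} — 9 facts.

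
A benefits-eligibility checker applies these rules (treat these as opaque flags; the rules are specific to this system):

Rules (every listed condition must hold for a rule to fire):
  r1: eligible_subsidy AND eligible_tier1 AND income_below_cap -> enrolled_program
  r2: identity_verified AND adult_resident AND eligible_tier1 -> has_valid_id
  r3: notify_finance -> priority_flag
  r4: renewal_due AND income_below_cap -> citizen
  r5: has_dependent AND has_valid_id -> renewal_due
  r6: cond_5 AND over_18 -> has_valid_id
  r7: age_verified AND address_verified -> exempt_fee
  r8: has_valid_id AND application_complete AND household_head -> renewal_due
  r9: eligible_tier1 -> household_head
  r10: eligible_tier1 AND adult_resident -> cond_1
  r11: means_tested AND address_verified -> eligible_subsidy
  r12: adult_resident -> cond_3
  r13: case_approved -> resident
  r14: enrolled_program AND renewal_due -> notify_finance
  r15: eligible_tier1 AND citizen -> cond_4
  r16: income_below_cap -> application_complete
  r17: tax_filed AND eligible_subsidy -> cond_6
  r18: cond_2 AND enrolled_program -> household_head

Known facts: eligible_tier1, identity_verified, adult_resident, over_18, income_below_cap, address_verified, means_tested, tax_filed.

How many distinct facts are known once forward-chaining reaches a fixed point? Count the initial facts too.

Round 1 — r2, r9, r10, r11, r12, r16, derive has_valid_id, household_head, cond_1, eligible_subsidy, cond_3, application_complete.
Round 2 — r1, r8, r17, derive enrolled_program, renewal_due, cond_6.
Round 3 — r4, r14, derive citizen, notify_finance.
Round 4 — r3, r15, derive priority_flag, cond_4.
Closure: {address_verified, adult_resident, application_complete, citizen, cond_1, cond_3, cond_4, cond_6, eligible_subsidy, eligible_tier1, enrolled_program, has_valid_id, household_head, identity_verified, income_below_cap, means_tested, notify_finance, over_18, priority_flag, renewal_due, tax_filed} — 21 facts.

21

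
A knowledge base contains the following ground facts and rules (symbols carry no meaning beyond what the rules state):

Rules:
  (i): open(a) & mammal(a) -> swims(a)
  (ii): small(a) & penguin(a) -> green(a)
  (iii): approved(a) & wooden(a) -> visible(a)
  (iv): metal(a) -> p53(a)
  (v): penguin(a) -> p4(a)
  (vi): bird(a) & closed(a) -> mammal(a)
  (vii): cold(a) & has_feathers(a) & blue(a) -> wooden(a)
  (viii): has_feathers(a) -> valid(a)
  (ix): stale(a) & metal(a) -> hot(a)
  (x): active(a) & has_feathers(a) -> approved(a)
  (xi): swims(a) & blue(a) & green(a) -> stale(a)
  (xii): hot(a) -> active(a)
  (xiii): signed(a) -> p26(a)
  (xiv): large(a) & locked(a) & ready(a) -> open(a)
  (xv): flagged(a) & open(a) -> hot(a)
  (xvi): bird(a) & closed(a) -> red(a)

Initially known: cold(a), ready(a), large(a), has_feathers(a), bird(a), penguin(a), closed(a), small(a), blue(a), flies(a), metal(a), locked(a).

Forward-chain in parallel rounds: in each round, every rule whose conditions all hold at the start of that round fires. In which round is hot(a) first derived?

4

[1] (ii) [small(a) & penguin(a) -> green(a)]; (iv) [metal(a) -> p53(a)]; (v) [penguin(a) -> p4(a)]; (vi) [bird(a) & closed(a) -> mammal(a)]; (vii) [cold(a) & has_feathers(a) & blue(a) -> wooden(a)]; (viii) [has_feathers(a) -> valid(a)]; (xiv) [large(a) & locked(a) & ready(a) -> open(a)]; (xvi) [bird(a) & closed(a) -> red(a)]. ⇒ new: green(a), p53(a), p4(a), mammal(a), wooden(a), valid(a), open(a), red(a).
[2] (i) [open(a) & mammal(a) -> swims(a)]. ⇒ new: swims(a).
[3] (xi) [swims(a) & blue(a) & green(a) -> stale(a)]. ⇒ new: stale(a).
[4] (ix) [stale(a) & metal(a) -> hot(a)]. ⇒ new: hot(a).
hot(a) first appears in round 4.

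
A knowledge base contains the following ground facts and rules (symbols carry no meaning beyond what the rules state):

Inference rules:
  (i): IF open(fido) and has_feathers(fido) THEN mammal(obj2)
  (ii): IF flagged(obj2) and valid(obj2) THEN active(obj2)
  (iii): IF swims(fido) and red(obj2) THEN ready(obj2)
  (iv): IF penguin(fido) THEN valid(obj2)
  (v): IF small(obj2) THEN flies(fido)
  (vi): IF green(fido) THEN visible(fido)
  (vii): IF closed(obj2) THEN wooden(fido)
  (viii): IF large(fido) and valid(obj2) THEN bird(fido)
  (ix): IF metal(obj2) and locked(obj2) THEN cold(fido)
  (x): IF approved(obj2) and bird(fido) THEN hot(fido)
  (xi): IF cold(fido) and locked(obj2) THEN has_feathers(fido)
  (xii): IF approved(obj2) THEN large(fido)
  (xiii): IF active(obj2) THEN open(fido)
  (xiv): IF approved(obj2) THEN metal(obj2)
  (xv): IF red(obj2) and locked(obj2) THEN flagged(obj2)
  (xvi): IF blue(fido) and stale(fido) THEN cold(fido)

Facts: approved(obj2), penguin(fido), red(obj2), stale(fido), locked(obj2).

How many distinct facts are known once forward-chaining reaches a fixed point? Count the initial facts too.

Round 1 — (iv), (xii), (xiv), (xv), derive valid(obj2), large(fido), metal(obj2), flagged(obj2).
Round 2 — (ii), (viii), (ix), derive active(obj2), bird(fido), cold(fido).
Round 3 — (x), (xi), (xiii), derive hot(fido), has_feathers(fido), open(fido).
Round 4 — (i), derive mammal(obj2).
Closure: {active(obj2), approved(obj2), bird(fido), cold(fido), flagged(obj2), has_feathers(fido), hot(fido), large(fido), locked(obj2), mammal(obj2), metal(obj2), open(fido), penguin(fido), red(obj2), stale(fido), valid(obj2)} — 16 facts.

16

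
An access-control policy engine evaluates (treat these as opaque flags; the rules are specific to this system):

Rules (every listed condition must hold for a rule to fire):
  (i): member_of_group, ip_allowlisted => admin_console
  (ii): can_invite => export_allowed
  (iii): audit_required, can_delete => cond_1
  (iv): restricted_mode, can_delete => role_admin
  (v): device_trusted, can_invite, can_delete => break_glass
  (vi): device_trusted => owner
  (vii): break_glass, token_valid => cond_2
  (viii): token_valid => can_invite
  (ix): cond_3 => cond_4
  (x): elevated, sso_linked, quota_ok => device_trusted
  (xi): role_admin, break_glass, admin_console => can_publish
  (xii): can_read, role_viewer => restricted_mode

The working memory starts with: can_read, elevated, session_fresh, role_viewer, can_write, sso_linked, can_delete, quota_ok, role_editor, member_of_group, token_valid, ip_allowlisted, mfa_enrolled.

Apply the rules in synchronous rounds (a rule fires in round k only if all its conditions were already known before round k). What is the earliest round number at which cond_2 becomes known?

3

Round 1 — (i), (viii), (x), (xii), derive admin_console, can_invite, device_trusted, restricted_mode.
Round 2 — (ii), (iv), (v), (vi), derive export_allowed, role_admin, break_glass, owner.
Round 3 — (vii), (xi), derive cond_2, can_publish.
cond_2 first appears in round 3.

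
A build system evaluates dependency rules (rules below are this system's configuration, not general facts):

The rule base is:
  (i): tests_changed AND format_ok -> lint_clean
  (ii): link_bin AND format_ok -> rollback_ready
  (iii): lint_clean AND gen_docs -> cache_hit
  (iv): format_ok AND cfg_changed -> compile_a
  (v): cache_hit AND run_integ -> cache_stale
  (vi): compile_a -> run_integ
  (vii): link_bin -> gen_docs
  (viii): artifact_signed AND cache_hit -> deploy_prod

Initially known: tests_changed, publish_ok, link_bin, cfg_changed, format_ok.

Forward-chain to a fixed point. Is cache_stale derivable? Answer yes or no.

yes

[1] (i) [tests_changed AND format_ok -> lint_clean]; (ii) [link_bin AND format_ok -> rollback_ready]; (iv) [format_ok AND cfg_changed -> compile_a]; (vii) [link_bin -> gen_docs]. ⇒ new: lint_clean, rollback_ready, compile_a, gen_docs.
[2] (iii) [lint_clean AND gen_docs -> cache_hit]; (vi) [compile_a -> run_integ]. ⇒ new: cache_hit, run_integ.
[3] (v) [cache_hit AND run_integ -> cache_stale]. ⇒ new: cache_stale.
cache_stale appears in round 3, so it is derivable.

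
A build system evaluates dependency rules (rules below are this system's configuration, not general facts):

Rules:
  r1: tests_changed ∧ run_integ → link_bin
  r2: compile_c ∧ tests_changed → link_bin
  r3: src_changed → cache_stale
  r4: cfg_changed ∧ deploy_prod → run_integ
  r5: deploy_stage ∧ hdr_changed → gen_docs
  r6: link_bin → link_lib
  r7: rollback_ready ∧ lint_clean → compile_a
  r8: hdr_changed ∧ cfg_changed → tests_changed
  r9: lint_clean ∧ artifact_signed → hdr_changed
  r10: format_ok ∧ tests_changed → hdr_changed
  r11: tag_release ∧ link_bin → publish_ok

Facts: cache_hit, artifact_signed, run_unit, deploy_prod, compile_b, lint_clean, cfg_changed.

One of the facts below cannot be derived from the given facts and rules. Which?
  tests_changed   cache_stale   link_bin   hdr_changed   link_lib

Round 1: r4 [cfg_changed ∧ deploy_prod → run_integ]; r9 [lint_clean ∧ artifact_signed → hdr_changed]. New: run_integ, hdr_changed.
Round 2: r8 [hdr_changed ∧ cfg_changed → tests_changed]. New: tests_changed.
Round 3: r1 [tests_changed ∧ run_integ → link_bin]. New: link_bin.
Round 4: r6 [link_bin → link_lib]. New: link_lib.
Derived: tests_changed (round 2), link_lib (round 4), link_bin (round 3), hdr_changed (round 1). cache_stale never appears in any round.

cache_stale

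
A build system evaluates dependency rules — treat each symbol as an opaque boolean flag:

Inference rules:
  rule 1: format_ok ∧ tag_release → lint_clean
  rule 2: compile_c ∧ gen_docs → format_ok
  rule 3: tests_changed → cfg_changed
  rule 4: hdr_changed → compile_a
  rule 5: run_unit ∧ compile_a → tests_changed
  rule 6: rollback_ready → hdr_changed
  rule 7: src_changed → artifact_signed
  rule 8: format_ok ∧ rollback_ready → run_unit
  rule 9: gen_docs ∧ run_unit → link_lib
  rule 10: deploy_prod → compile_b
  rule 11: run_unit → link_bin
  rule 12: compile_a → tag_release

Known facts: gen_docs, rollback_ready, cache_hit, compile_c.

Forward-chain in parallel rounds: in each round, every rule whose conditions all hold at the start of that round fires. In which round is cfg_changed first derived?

Round 1: rule 2 [compile_c ∧ gen_docs → format_ok]; rule 6 [rollback_ready → hdr_changed]. New: format_ok, hdr_changed.
Round 2: rule 4 [hdr_changed → compile_a]; rule 8 [format_ok ∧ rollback_ready → run_unit]. New: compile_a, run_unit.
Round 3: rule 5 [run_unit ∧ compile_a → tests_changed]; rule 9 [gen_docs ∧ run_unit → link_lib]; rule 11 [run_unit → link_bin]; rule 12 [compile_a → tag_release]. New: tests_changed, link_lib, link_bin, tag_release.
Round 4: rule 1 [format_ok ∧ tag_release → lint_clean]; rule 3 [tests_changed → cfg_changed]. New: lint_clean, cfg_changed.
cfg_changed first appears in round 4.

4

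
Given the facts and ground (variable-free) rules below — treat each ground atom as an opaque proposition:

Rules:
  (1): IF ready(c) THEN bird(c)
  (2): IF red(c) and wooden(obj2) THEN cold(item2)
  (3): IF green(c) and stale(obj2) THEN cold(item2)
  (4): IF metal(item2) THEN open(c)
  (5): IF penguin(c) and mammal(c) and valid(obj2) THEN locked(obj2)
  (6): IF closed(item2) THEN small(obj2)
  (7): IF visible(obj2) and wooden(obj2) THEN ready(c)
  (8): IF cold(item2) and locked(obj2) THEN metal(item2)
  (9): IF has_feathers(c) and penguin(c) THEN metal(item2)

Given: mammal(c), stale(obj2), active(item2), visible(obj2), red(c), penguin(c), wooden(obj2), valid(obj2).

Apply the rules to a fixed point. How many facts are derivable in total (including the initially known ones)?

Round 1: (2) [IF red(c) and wooden(obj2) THEN cold(item2)]; (5) [IF penguin(c) and mammal(c) and valid(obj2) THEN locked(obj2)]; (7) [IF visible(obj2) and wooden(obj2) THEN ready(c)]. New: cold(item2), locked(obj2), ready(c).
Round 2: (1) [IF ready(c) THEN bird(c)]; (8) [IF cold(item2) and locked(obj2) THEN metal(item2)]. New: bird(c), metal(item2).
Round 3: (4) [IF metal(item2) THEN open(c)]. New: open(c).
Closure: {active(item2), bird(c), cold(item2), locked(obj2), mammal(c), metal(item2), open(c), penguin(c), ready(c), red(c), stale(obj2), valid(obj2), visible(obj2), wooden(obj2)} — 14 facts.

14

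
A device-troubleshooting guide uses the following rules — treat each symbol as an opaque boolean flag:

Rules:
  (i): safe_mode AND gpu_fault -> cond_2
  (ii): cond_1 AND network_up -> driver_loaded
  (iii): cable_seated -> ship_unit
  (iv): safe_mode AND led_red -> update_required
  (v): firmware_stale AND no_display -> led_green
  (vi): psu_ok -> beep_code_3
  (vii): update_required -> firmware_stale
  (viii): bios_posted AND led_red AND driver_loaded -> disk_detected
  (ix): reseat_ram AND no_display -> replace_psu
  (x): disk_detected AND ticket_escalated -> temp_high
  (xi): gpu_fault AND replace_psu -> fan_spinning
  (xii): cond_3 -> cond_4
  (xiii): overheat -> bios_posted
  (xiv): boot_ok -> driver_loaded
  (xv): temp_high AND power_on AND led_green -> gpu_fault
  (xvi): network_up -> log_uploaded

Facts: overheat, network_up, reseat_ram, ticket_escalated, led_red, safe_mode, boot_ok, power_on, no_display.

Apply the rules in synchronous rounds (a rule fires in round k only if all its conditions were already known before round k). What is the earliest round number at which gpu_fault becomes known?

4

[1] (iv) [safe_mode AND led_red -> update_required]; (ix) [reseat_ram AND no_display -> replace_psu]; (xiii) [overheat -> bios_posted]; (xiv) [boot_ok -> driver_loaded]; (xvi) [network_up -> log_uploaded]. ⇒ new: update_required, replace_psu, bios_posted, driver_loaded, log_uploaded.
[2] (vii) [update_required -> firmware_stale]; (viii) [bios_posted AND led_red AND driver_loaded -> disk_detected]. ⇒ new: firmware_stale, disk_detected.
[3] (v) [firmware_stale AND no_display -> led_green]; (x) [disk_detected AND ticket_escalated -> temp_high]. ⇒ new: led_green, temp_high.
[4] (xv) [temp_high AND power_on AND led_green -> gpu_fault]. ⇒ new: gpu_fault.
gpu_fault first appears in round 4.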